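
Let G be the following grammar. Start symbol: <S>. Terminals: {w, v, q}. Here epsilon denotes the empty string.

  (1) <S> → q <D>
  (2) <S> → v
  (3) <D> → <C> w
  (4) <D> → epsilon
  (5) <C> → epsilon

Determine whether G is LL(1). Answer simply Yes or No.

FIRST(<S>) = {q, v}
FIRST(<D>) = {epsilon, w}
FIRST(<C>) = {epsilon}
FOLLOW(<S>) = {$}
FOLLOW(<D>) = {$}
FOLLOW(<C>) = {w}
Each cell of M receives at most one production.

Yes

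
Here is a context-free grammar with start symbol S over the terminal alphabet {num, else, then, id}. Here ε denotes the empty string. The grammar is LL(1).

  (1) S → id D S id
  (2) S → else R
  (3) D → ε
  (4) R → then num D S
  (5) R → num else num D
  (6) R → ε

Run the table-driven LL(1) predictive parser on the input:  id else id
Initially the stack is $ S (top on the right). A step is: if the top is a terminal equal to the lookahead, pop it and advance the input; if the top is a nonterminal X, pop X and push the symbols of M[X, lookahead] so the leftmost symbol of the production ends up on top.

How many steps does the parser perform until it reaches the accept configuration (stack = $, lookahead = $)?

7

step 1: stack=$ S  input=id else id $  — expand S → id D S id
step 2: stack=$ id S D id  input=id else id $  — match id
step 3: stack=$ id S D  input=else id $  — expand D → ε
step 4: stack=$ id S  input=else id $  — expand S → else R
step 5: stack=$ id R else  input=else id $  — match else
step 6: stack=$ id R  input=id $  — expand R → ε
step 7: stack=$ id  input=id $  — match id
Accept reached after 7 steps.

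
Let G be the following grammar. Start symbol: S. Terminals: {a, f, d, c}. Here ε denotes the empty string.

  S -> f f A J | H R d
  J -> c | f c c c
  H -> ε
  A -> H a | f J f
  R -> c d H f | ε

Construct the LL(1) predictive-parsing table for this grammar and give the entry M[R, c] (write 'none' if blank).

FIRST(J) = {c, f}
FIRST(H) = {ε}
FIRST(R) = {ε, c}
FIRST(S) = {c, d, f}  (via H R d)
FIRST(A) = {a, f}  (via H a)
FOLLOW(S) includes $ since S is the start symbol.
FOLLOW(R): in S->H R d, R is followed by d with FIRST {d}. Thus FOLLOW(R) = {d}.
For R -> c d H f: FIRST(c d H f) = {c}, so it goes in M[R, t] for t ∈ {c}.
For R -> ε: FIRST(ε) = {ε}, so it goes in M[R, t] for t ∈ {}; since ε ∈ FIRST, also for every t ∈ FOLLOW(R) = {d}.

R -> c d H f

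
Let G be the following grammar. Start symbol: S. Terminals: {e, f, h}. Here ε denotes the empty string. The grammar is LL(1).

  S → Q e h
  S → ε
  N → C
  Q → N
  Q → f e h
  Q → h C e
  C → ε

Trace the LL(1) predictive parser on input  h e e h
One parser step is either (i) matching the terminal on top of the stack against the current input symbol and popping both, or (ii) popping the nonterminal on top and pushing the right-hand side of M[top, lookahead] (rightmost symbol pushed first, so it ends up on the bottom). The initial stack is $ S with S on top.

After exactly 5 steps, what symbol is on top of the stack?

e

step 1: stack=$ S  input=h e e h $  — expand S → Q e h
step 2: stack=$ h e Q  input=h e e h $  — expand Q → h C e
step 3: stack=$ h e e C h  input=h e e h $  — match h
step 4: stack=$ h e e C  input=e e h $  — expand C → ε
step 5: stack=$ h e e  input=e e h $  — match e
Stack after step 5: $ h e (top = e).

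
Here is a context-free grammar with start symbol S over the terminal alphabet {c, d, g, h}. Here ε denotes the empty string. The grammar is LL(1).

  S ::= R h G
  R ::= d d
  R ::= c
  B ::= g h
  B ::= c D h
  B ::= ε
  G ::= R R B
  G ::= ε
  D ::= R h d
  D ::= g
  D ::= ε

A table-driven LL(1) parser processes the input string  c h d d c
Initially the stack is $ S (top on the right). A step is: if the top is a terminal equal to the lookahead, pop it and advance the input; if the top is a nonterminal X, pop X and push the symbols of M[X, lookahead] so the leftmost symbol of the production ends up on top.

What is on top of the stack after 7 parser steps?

d

step 1: stack=$ S  input=c h d d c $  — expand S ::= R h G
step 2: stack=$ G h R  input=c h d d c $  — expand R ::= c
step 3: stack=$ G h c  input=c h d d c $  — match c
step 4: stack=$ G h  input=h d d c $  — match h
step 5: stack=$ G  input=d d c $  — expand G ::= R R B
step 6: stack=$ B R R  input=d d c $  — expand R ::= d d
step 7: stack=$ B R d d  input=d d c $  — match d
Stack after step 7: $ B R d (top = d).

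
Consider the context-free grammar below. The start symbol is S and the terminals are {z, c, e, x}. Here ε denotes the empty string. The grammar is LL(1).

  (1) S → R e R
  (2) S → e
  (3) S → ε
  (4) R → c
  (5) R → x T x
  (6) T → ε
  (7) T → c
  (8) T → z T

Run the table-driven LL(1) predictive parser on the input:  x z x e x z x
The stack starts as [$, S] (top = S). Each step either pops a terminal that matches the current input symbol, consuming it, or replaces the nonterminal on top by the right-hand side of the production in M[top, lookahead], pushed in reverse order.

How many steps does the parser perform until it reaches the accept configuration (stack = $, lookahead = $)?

      Stack        Input            Action
   1  $ S          x z x e x z x $  expand S → R e R
   2  $ R e R      x z x e x z x $  expand R → x T x
   3  $ R e x T x  x z x e x z x $  match x
   4  $ R e x T    z x e x z x $    expand T → z T
   5  $ R e x T z  z x e x z x $    match z
   6  $ R e x T    x e x z x $      expand T → ε
   7  $ R e x      x e x z x $      match x
   8  $ R e        e x z x $        match e
   9  $ R          x z x $          expand R → x T x
  10  $ x T x      x z x $          match x
  11  $ x T        z x $            expand T → z T
  12  $ x T z      z x $            match z
  13  $ x T        x $              expand T → ε
  14  $ x          x $              match x
Accept reached after 14 steps.

14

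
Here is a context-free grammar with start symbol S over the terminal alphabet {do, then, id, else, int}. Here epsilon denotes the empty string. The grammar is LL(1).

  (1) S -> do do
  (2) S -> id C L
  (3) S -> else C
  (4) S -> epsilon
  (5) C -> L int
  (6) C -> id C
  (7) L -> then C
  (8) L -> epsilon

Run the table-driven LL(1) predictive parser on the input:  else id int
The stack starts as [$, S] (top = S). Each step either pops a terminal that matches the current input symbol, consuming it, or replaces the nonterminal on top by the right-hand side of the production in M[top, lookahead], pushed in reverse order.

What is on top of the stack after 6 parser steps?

step 1: stack=$ S  input=else id int $  — expand S -> else C
step 2: stack=$ C else  input=else id int $  — match else
step 3: stack=$ C  input=id int $  — expand C -> id C
step 4: stack=$ C id  input=id int $  — match id
step 5: stack=$ C  input=int $  — expand C -> L int
step 6: stack=$ int L  input=int $  — expand L -> epsilon
Stack after step 6: $ int (top = int).

int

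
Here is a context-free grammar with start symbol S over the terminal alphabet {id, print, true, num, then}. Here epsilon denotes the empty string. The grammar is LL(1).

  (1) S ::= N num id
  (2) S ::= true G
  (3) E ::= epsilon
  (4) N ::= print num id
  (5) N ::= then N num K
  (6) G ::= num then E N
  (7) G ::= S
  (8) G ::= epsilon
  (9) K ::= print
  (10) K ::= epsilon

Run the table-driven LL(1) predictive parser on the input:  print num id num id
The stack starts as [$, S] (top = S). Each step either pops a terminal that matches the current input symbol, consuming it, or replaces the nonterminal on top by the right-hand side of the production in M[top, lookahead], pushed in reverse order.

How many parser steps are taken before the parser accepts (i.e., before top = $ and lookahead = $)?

step 1: stack=$ S  input=print num id num id $  — expand S ::= N num id
step 2: stack=$ id num N  input=print num id num id $  — expand N ::= print num id
step 3: stack=$ id num id num print  input=print num id num id $  — match print
step 4: stack=$ id num id num  input=num id num id $  — match num
step 5: stack=$ id num id  input=id num id $  — match id
step 6: stack=$ id num  input=num id $  — match num
step 7: stack=$ id  input=id $  — match id
Accept reached after 7 steps.

7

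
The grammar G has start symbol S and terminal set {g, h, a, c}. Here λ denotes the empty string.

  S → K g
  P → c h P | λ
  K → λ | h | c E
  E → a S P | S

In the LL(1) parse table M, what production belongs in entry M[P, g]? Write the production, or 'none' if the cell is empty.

FIRST(P) = {λ, c}
FIRST(K) = {λ, c, h}
FIRST(S) = {c, g, h}  (via K g)
FIRST(E) = {a, c, g, h}  (via S)
FOLLOW(S) includes $ since S is the start symbol.
FOLLOW(E): in K→c E, the suffix after E is empty, so FOLLOW(E) ⊇ FOLLOW(K) = {g}. Thus FOLLOW(E) = {g}.
FOLLOW(P): in P→c h P, the suffix after P is empty (adds nothing new); in E→a S P, the suffix after P is empty, so FOLLOW(P) ⊇ FOLLOW(E) = {g}. Thus FOLLOW(P) = {g}.
For P → c h P: FIRST(c h P) = {c}, so it goes in M[P, t] for t ∈ {c}.
For P → λ: FIRST(λ) = {λ}, so it goes in M[P, t] for t ∈ {}; since λ ∈ FIRST, also for every t ∈ FOLLOW(P) = {g}.

P → λ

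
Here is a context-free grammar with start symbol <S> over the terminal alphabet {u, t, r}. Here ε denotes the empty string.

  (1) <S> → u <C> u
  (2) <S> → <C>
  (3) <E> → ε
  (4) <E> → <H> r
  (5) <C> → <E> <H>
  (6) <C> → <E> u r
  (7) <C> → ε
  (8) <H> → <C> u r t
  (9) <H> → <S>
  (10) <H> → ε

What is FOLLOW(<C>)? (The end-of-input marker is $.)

{$, r, u}

FIRST(<S>) = {ε, r, u}  (via <C>)
FIRST(<E>) = {ε, r, u}  (via <H> r)
FIRST(<C>) = {ε, r, u}  (via <E> <H>, <E> u r)
FIRST(<H>) = {ε, r, u}  (via <C> u r t, <S>)
FOLLOW(<S>) includes $ since <S> is the start symbol.
FOLLOW(<S>): in <H>→<S>, the suffix after <S> is empty, so FOLLOW(<S>) ⊇ FOLLOW(<H>) = {$, r, u}. Thus FOLLOW(<S>) = {$, r, u}.
FOLLOW(<C>): in <S>→u <C> u, <C> is followed by u with FIRST {u}; in <S>→<C>, the suffix after <C> is empty, so FOLLOW(<C>) ⊇ FOLLOW(<S>) = {$, r, u}; in <H>→<C> u r t, <C> is followed by u r t with FIRST {u}. Thus FOLLOW(<C>) = {$, r, u}.
FOLLOW(<E>): in <C>→<E> <H>, <E> is followed by <H> with FIRST {ε, r, u}; in <C>→<E> <H>, the suffix after <E> is nullable, so FOLLOW(<E>) ⊇ FOLLOW(<C>) = {$, r, u}; in <C>→<E> u r, <E> is followed by u r with FIRST {u}. Thus FOLLOW(<E>) = {$, r, u}.
FOLLOW(<H>): in <E>→<H> r, <H> is followed by r with FIRST {r}; in <C>→<E> <H>, the suffix after <H> is empty, so FOLLOW(<H>) ⊇ FOLLOW(<C>) = {$, r, u}. Thus FOLLOW(<H>) = {$, r, u}.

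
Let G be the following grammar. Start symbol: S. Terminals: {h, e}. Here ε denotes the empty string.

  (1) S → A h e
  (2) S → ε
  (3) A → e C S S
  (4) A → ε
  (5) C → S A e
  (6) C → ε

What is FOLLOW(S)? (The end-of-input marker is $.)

FIRST(A) = {ε, e}
FIRST(S) = {ε, e, h}  (via A h e)
FIRST(C) = {ε, e, h}  (via S A e)
FOLLOW(S) includes $ since S is the start symbol.
FOLLOW(A): in S→A h e, A is followed by h e with FIRST {h}; in C→S A e, A is followed by e with FIRST {e}. Thus FOLLOW(A) = {e, h}.
FOLLOW(S): in A→e C S S (occurrence 1), S is followed by S with FIRST {ε, e, h}; in A→e C S S (occurrence 1), the suffix after S is nullable, so FOLLOW(S) ⊇ FOLLOW(A) = {e, h}; in A→e C S S (occurrence 2), the suffix after S is empty, so FOLLOW(S) ⊇ FOLLOW(A) = {e, h}; in C→S A e, S is followed by A e with FIRST {e}. Thus FOLLOW(S) = {$, e, h}.
FOLLOW(C): in A→e C S S, C is followed by S S with FIRST {ε, e, h}; in A→e C S S, the suffix after C is nullable, so FOLLOW(C) ⊇ FOLLOW(A) = {e, h}. Thus FOLLOW(C) = {e, h}.

{$, e, h}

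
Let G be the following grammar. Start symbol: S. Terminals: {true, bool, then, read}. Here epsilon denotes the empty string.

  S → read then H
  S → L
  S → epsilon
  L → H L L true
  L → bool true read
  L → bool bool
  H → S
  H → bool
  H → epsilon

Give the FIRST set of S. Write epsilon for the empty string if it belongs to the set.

FIRST(S): from S→read then H we get {read}; from S→L we get {bool, read}; from S→epsilon we get {epsilon}. So FIRST(S) = {epsilon, bool, read}.
FIRST(H): from H→S we get {epsilon, bool, read}; from H→bool we get {bool}; from H→epsilon we get {epsilon}. So FIRST(H) = {epsilon, bool, read}.
FIRST(L): from L→H L L true we get {bool, read}; from L→bool true read we get {bool}; from L→bool bool we get {bool}. So FIRST(L) = {bool, read}.

{epsilon, bool, read}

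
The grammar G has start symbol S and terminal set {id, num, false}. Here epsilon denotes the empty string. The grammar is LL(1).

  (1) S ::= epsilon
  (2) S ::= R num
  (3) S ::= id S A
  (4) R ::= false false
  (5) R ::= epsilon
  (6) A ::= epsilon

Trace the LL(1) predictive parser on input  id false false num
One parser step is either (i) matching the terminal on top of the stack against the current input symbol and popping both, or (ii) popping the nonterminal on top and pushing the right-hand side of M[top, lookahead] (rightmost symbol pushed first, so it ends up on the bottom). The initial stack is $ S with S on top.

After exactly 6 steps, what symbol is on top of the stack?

     Stack                Input                 Action
  1  $ S                  id false false num $  expand S ::= id S A
  2  $ A S id             id false false num $  match id
  3  $ A S                false false num $     expand S ::= R num
  4  $ A num R            false false num $     expand R ::= false false
  5  $ A num false false  false false num $     match false
  6  $ A num false        false num $           match false
Stack after step 6: $ A num (top = num).

num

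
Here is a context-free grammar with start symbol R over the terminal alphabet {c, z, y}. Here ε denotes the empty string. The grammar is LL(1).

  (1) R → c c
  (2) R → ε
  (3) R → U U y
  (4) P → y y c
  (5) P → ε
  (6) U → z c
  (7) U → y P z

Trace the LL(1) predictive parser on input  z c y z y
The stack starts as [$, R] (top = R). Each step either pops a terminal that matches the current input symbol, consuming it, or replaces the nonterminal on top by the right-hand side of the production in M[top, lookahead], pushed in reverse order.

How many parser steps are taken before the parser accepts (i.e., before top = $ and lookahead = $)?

     Stack      Input        Action
  1  $ R        z c y z y $  expand R → U U y
  2  $ y U U    z c y z y $  expand U → z c
  3  $ y U c z  z c y z y $  match z
  4  $ y U c    c y z y $    match c
  5  $ y U      y z y $      expand U → y P z
  6  $ y z P y  y z y $      match y
  7  $ y z P    z y $        expand P → ε
  8  $ y z      z y $        match z
  9  $ y        y $          match y
Accept reached after 9 steps.

9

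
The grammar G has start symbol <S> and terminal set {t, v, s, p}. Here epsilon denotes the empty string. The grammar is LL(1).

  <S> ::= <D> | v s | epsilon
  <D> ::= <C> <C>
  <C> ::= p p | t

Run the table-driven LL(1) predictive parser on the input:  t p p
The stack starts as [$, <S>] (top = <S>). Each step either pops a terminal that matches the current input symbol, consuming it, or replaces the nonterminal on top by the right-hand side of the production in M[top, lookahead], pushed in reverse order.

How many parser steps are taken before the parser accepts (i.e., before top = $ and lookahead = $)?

7

     Stack      Input    Action
  1  $ <S>      t p p $  expand <S> ::= <D>
  2  $ <D>      t p p $  expand <D> ::= <C> <C>
  3  $ <C> <C>  t p p $  expand <C> ::= t
  4  $ <C> t    t p p $  match t
  5  $ <C>      p p $    expand <C> ::= p p
  6  $ p p      p p $    match p
  7  $ p        p $      match p
Accept reached after 7 steps.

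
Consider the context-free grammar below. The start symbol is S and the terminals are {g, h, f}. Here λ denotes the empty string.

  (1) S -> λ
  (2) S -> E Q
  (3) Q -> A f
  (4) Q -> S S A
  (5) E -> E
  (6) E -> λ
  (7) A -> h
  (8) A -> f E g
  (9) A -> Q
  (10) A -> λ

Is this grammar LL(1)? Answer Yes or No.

FIRST(S) = {λ, f, h}
FIRST(Q) = {λ, f, h}
FIRST(E) = {λ}
FIRST(A) = {λ, f, h}
FOLLOW(S) = {$, f, h}
FOLLOW(Q) = {$, f, h}
FOLLOW(E) = {$, f, g, h}
FOLLOW(A) = {$, f, h}
Cell M[A, $] receives both A -> Q and A -> λ — the grammar is not LL(1).

No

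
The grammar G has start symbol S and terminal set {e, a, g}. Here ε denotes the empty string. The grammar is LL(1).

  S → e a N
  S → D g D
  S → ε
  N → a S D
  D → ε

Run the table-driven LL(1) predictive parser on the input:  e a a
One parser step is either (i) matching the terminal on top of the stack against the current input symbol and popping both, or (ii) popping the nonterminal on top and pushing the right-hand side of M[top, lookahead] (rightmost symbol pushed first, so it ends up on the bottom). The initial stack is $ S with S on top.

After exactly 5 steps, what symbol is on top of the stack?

step 1: stack=$ S  input=e a a $  — expand S → e a N
step 2: stack=$ N a e  input=e a a $  — match e
step 3: stack=$ N a  input=a a $  — match a
step 4: stack=$ N  input=a $  — expand N → a S D
step 5: stack=$ D S a  input=a $  — match a
Stack after step 5: $ D S (top = S).

S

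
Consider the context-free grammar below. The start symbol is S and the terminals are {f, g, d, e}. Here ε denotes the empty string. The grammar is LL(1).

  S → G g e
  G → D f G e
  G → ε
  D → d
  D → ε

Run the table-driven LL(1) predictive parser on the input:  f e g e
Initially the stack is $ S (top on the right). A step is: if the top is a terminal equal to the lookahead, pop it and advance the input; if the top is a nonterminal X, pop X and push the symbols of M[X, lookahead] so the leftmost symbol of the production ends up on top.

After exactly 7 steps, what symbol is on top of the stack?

     Stack          Input      Action
  1  $ S            f e g e $  expand S → G g e
  2  $ e g G        f e g e $  expand G → D f G e
  3  $ e g e G f D  f e g e $  expand D → ε
  4  $ e g e G f    f e g e $  match f
  5  $ e g e G      e g e $    expand G → ε
  6  $ e g e        e g e $    match e
  7  $ e g          g e $      match g
Stack after step 7: $ e (top = e).

e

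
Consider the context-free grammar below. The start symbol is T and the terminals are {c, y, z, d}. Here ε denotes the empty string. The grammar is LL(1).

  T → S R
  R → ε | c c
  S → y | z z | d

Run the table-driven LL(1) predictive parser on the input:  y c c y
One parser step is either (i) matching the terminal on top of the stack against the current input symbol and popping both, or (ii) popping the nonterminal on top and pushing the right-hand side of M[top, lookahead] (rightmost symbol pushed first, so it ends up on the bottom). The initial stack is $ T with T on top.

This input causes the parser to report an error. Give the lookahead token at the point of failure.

step 1: stack=$ T  input=y c c y $  — expand T → S R
step 2: stack=$ R S  input=y c c y $  — expand S → y
step 3: stack=$ R y  input=y c c y $  — match y
step 4: stack=$ R  input=c c y $  — expand R → c c
step 5: stack=$ c c  input=c c y $  — match c
step 6: stack=$ c  input=c y $  — match c
step 7: stack=$  input=y $  — error: stack empty but input remains

y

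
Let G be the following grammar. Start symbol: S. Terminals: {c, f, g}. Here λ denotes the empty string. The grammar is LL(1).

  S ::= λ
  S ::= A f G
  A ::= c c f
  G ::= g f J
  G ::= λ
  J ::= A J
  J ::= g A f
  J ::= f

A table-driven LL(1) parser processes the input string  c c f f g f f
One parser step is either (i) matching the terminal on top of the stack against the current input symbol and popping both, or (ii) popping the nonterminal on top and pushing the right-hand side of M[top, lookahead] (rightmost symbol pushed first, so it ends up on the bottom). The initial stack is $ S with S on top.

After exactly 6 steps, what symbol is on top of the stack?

G

     Stack        Input            Action
  1  $ S          c c f f g f f $  expand S ::= A f G
  2  $ G f A      c c f f g f f $  expand A ::= c c f
  3  $ G f f c c  c c f f g f f $  match c
  4  $ G f f c    c f f g f f $    match c
  5  $ G f f      f f g f f $      match f
  6  $ G f        f g f f $        match f
Stack after step 6: $ G (top = G).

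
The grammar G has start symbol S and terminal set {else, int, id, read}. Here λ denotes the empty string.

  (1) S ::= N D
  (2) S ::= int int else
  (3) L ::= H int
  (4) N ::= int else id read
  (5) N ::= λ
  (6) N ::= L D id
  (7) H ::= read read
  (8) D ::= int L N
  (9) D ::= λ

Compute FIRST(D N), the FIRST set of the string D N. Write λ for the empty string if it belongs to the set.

FIRST(H): from H::=read read we get {read}. So FIRST(H) = {read}.
FIRST(D): from D::=int L N we get {int}; from D::=λ we get {λ}. So FIRST(D) = {λ, int}.
FIRST(L): from L::=H int we get {read}. So FIRST(L) = {read}.
FIRST(N): from N::=int else id read we get {int}; from N::=λ we get {λ}; from N::=L D id we get {read}. So FIRST(N) = {λ, int, read}.
FIRST(S): from S::=N D we get {λ, int, read}; from S::=int int else we get {int}. So FIRST(S) = {λ, int, read}.
FIRST(D N): take FIRST of each symbol in turn, carrying on past any symbol whose FIRST contains λ; result {λ, int, read}.

{λ, int, read}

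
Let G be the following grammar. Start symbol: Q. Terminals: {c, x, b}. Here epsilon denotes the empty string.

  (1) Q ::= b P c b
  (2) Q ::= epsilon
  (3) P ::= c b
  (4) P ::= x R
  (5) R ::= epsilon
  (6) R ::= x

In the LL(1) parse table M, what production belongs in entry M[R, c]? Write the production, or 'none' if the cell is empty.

R ::= epsilon

FIRST(Q): from Q::=b P c b we get {b}; from Q::=epsilon we get {epsilon}. So FIRST(Q) = {epsilon, b}.
FIRST(P): from P::=c b we get {c}; from P::=x R we get {x}. So FIRST(P) = {c, x}.
FIRST(R): from R::=epsilon we get {epsilon}; from R::=x we get {x}. So FIRST(R) = {epsilon, x}.
FOLLOW(Q) includes $ since Q is the start symbol.
FOLLOW(P): in Q::=b P c b, P is followed by c b with FIRST {c}. Thus FOLLOW(P) = {c}.
FOLLOW(R): in P::=x R, the suffix after R is empty, so FOLLOW(R) ⊇ FOLLOW(P) = {c}. Thus FOLLOW(R) = {c}.
For R ::= epsilon: FIRST(epsilon) = {epsilon}, so it goes in M[R, t] for t ∈ {}; since epsilon ∈ FIRST, also for every t ∈ FOLLOW(R) = {c}.
For R ::= x: FIRST(x) = {x}, so it goes in M[R, t] for t ∈ {x}.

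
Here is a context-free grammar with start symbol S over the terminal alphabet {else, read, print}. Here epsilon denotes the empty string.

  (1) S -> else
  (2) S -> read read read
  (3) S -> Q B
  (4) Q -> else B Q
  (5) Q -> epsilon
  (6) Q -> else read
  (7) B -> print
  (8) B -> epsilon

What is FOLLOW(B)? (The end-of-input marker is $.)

FIRST(Q): from Q->else B Q we get {else}; from Q->epsilon we get {epsilon}; from Q->else read we get {else}. So FIRST(Q) = {epsilon, else}.
FIRST(B): from B->print we get {print}; from B->epsilon we get {epsilon}. So FIRST(B) = {epsilon, print}.
FIRST(S): from S->else we get {else}; from S->read read read we get {read}; from S->Q B we get {epsilon, else, print}. So FIRST(S) = {epsilon, else, print, read}.
FOLLOW(S) includes $ since S is the start symbol.
FOLLOW(S): S appears on no right-hand side. Thus FOLLOW(S) = {$}.
FOLLOW(Q): in S->Q B, Q is followed by B with FIRST {epsilon, print}; in S->Q B, the suffix after Q is nullable, so FOLLOW(Q) ⊇ FOLLOW(S) = {$}; in Q->else B Q, the suffix after Q is empty (adds nothing new). Thus FOLLOW(Q) = {$, print}.
FOLLOW(B): in S->Q B, the suffix after B is empty, so FOLLOW(B) ⊇ FOLLOW(S) = {$}; in Q->else B Q, B is followed by Q with FIRST {epsilon, else}; in Q->else B Q, the suffix after B is nullable, so FOLLOW(B) ⊇ FOLLOW(Q) = {$, print}. Thus FOLLOW(B) = {$, else, print}.

{$, else, print}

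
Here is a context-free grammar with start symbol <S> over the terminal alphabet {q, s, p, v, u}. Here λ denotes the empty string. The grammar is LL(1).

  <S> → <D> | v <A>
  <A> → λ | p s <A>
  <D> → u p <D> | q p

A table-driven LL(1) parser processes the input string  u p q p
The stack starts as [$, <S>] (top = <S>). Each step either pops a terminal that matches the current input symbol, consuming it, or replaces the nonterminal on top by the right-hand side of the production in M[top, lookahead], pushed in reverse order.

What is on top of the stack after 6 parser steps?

p

step 1: stack=$ <S>  input=u p q p $  — expand <S> → <D>
step 2: stack=$ <D>  input=u p q p $  — expand <D> → u p <D>
step 3: stack=$ <D> p u  input=u p q p $  — match u
step 4: stack=$ <D> p  input=p q p $  — match p
step 5: stack=$ <D>  input=q p $  — expand <D> → q p
step 6: stack=$ p q  input=q p $  — match q
Stack after step 6: $ p (top = p).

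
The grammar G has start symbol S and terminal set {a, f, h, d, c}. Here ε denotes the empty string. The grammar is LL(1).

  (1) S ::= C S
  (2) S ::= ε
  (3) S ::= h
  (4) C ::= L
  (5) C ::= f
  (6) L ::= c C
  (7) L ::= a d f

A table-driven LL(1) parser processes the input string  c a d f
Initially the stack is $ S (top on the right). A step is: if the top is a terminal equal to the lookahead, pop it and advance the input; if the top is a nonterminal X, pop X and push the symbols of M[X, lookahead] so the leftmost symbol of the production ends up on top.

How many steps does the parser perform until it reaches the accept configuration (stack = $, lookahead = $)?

10

      Stack      Input      Action
   1  $ S        c a d f $  expand S ::= C S
   2  $ S C      c a d f $  expand C ::= L
   3  $ S L      c a d f $  expand L ::= c C
   4  $ S C c    c a d f $  match c
   5  $ S C      a d f $    expand C ::= L
   6  $ S L      a d f $    expand L ::= a d f
   7  $ S f d a  a d f $    match a
   8  $ S f d    d f $      match d
   9  $ S f      f $        match f
  10  $ S        $          expand S ::= ε
Accept reached after 10 steps.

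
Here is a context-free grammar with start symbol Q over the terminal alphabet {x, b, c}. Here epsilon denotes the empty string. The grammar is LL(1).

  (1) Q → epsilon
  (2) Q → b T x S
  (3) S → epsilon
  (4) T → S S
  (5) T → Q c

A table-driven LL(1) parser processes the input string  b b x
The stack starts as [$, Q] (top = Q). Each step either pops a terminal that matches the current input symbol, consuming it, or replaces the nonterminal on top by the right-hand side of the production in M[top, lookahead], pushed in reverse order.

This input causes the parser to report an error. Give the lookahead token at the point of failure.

step 1: stack=$ Q  input=b b x $  — expand Q → b T x S
step 2: stack=$ S x T b  input=b b x $  — match b
step 3: stack=$ S x T  input=b x $  — expand T → Q c
step 4: stack=$ S x c Q  input=b x $  — expand Q → b T x S
step 5: stack=$ S x c S x T b  input=b x $  — match b
step 6: stack=$ S x c S x T  input=x $  — expand T → S S
step 7: stack=$ S x c S x S S  input=x $  — expand S → epsilon
step 8: stack=$ S x c S x S  input=x $  — expand S → epsilon
step 9: stack=$ S x c S x  input=x $  — match x
step 10: stack=$ S x c S  input=$  — expand S → epsilon
step 11: stack=$ S x c  input=$  — error: top is terminal c but lookahead is $

$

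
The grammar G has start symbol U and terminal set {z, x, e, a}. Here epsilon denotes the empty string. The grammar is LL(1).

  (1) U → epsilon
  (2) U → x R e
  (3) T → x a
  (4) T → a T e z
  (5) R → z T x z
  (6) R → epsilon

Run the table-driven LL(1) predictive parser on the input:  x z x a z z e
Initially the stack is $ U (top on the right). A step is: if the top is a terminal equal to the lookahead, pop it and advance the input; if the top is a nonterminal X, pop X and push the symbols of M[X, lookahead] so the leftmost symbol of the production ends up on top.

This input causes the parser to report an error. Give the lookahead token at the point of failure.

step 1: stack=$ U  input=x z x a z z e $  — expand U → x R e
step 2: stack=$ e R x  input=x z x a z z e $  — match x
step 3: stack=$ e R  input=z x a z z e $  — expand R → z T x z
step 4: stack=$ e z x T z  input=z x a z z e $  — match z
step 5: stack=$ e z x T  input=x a z z e $  — expand T → x a
step 6: stack=$ e z x a x  input=x a z z e $  — match x
step 7: stack=$ e z x a  input=a z z e $  — match a
step 8: stack=$ e z x  input=z z e $  — error: top is terminal x but lookahead is z

z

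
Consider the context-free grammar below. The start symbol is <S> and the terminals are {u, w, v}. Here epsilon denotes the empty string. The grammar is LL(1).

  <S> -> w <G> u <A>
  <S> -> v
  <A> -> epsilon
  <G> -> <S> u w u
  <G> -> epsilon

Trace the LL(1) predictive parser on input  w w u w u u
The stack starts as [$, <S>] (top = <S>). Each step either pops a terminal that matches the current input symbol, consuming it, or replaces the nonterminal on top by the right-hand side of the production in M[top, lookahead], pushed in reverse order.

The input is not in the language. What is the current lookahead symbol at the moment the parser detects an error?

w

     Stack                      Input          Action
  1  $ <S>                      w w u w u u $  expand <S> -> w <G> u <A>
  2  $ <A> u <G> w              w w u w u u $  match w
  3  $ <A> u <G>                w u w u u $    expand <G> -> <S> u w u
  4  $ <A> u u w u <S>          w u w u u $    expand <S> -> w <G> u <A>
  5  $ <A> u u w u <A> u <G> w  w u w u u $    match w
  6  $ <A> u u w u <A> u <G>    u w u u $      expand <G> -> epsilon
  7  $ <A> u u w u <A> u        u w u u $      match u
  8  $ <A> u u w u <A>          w u u $        error: M[<A>, w] is empty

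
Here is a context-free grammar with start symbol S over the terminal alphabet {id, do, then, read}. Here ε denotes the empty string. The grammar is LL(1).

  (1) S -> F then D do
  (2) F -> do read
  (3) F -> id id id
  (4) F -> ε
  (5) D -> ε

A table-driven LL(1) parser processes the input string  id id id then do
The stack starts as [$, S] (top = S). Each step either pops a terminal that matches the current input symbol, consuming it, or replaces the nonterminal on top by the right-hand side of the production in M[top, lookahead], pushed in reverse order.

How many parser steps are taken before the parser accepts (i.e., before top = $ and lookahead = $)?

8

step 1: stack=$ S  input=id id id then do $  — expand S -> F then D do
step 2: stack=$ do D then F  input=id id id then do $  — expand F -> id id id
step 3: stack=$ do D then id id id  input=id id id then do $  — match id
step 4: stack=$ do D then id id  input=id id then do $  — match id
step 5: stack=$ do D then id  input=id then do $  — match id
step 6: stack=$ do D then  input=then do $  — match then
step 7: stack=$ do D  input=do $  — expand D -> ε
step 8: stack=$ do  input=do $  — match do
Accept reached after 8 steps.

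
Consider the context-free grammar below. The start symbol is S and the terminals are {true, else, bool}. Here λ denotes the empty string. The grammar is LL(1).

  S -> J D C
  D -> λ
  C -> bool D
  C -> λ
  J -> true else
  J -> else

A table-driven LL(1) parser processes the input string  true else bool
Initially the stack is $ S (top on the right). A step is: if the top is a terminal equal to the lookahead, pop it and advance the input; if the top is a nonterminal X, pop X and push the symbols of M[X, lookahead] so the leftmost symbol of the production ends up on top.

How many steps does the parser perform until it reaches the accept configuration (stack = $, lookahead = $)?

step 1: stack=$ S  input=true else bool $  — expand S -> J D C
step 2: stack=$ C D J  input=true else bool $  — expand J -> true else
step 3: stack=$ C D else true  input=true else bool $  — match true
step 4: stack=$ C D else  input=else bool $  — match else
step 5: stack=$ C D  input=bool $  — expand D -> λ
step 6: stack=$ C  input=bool $  — expand C -> bool D
step 7: stack=$ D bool  input=bool $  — match bool
step 8: stack=$ D  input=$  — expand D -> λ
Accept reached after 8 steps.

8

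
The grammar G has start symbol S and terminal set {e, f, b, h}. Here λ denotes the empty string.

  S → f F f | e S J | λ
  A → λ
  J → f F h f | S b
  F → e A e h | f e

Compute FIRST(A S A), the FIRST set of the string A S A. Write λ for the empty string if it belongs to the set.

{λ, e, f}

FIRST(S) = {λ, e, f}
FIRST(A) = {λ}
FIRST(F) = {e, f}
FIRST(J) = {b, e, f}  (via S b)
FIRST(A S A): take FIRST of each symbol in turn, carrying on past any symbol whose FIRST contains λ; result {λ, e, f}.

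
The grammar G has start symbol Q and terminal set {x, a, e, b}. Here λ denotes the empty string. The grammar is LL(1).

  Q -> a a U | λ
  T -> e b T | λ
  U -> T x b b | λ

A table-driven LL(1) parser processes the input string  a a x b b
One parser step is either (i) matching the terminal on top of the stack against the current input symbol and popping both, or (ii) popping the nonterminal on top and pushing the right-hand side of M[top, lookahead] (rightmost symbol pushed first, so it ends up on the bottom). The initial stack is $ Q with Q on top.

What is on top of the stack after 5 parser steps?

step 1: stack=$ Q  input=a a x b b $  — expand Q -> a a U
step 2: stack=$ U a a  input=a a x b b $  — match a
step 3: stack=$ U a  input=a x b b $  — match a
step 4: stack=$ U  input=x b b $  — expand U -> T x b b
step 5: stack=$ b b x T  input=x b b $  — expand T -> λ
Stack after step 5: $ b b x (top = x).

x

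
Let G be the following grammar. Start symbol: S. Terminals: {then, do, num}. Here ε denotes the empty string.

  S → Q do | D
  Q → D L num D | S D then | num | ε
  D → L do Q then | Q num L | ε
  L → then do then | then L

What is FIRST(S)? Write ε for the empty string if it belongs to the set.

FIRST(L): from L→then do then we get {then}; from L→then L we get {then}. So FIRST(L) = {then}.
FIRST(S): from S→Q do we get {do, num, then}; from S→D we get {ε, do, num, then}. So FIRST(S) = {ε, do, num, then}.
FIRST(Q): from Q→D L num D we get {do, num, then}; from Q→S D then we get {do, num, then}; from Q→num we get {num}; from Q→ε we get {ε}. So FIRST(Q) = {ε, do, num, then}.
FIRST(D): from D→L do Q then we get {then}; from D→Q num L we get {do, num, then}; from D→ε we get {ε}. So FIRST(D) = {ε, do, num, then}.

{ε, do, num, then}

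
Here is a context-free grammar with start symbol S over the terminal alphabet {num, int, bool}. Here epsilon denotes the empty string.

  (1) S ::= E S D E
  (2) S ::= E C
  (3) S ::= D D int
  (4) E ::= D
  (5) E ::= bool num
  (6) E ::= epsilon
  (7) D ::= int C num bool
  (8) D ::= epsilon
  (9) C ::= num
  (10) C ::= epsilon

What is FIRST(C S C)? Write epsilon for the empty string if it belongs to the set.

{epsilon, bool, int, num}

FIRST(D): from D::=int C num bool we get {int}; from D::=epsilon we get {epsilon}. So FIRST(D) = {epsilon, int}.
FIRST(C): from C::=num we get {num}; from C::=epsilon we get {epsilon}. So FIRST(C) = {epsilon, num}.
FIRST(E): from E::=D we get {epsilon, int}; from E::=bool num we get {bool}; from E::=epsilon we get {epsilon}. So FIRST(E) = {epsilon, bool, int}.
FIRST(S): from S::=E S D E we get {epsilon, bool, int, num}; from S::=E C we get {epsilon, bool, int, num}; from S::=D D int we get {int}. So FIRST(S) = {epsilon, bool, int, num}.
FIRST(C S C): take FIRST of each symbol in turn, carrying on past any symbol whose FIRST contains epsilon; result {epsilon, bool, int, num}.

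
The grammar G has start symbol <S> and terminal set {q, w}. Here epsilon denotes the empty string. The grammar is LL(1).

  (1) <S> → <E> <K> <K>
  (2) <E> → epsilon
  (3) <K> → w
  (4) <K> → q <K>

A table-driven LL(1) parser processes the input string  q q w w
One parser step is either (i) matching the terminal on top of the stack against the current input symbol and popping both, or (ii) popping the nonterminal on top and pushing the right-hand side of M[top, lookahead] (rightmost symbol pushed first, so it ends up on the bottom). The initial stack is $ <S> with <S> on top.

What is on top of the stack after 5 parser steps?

step 1: stack=$ <S>  input=q q w w $  — expand <S> → <E> <K> <K>
step 2: stack=$ <K> <K> <E>  input=q q w w $  — expand <E> → epsilon
step 3: stack=$ <K> <K>  input=q q w w $  — expand <K> → q <K>
step 4: stack=$ <K> <K> q  input=q q w w $  — match q
step 5: stack=$ <K> <K>  input=q w w $  — expand <K> → q <K>
Stack after step 5: $ <K> <K> q (top = q).

q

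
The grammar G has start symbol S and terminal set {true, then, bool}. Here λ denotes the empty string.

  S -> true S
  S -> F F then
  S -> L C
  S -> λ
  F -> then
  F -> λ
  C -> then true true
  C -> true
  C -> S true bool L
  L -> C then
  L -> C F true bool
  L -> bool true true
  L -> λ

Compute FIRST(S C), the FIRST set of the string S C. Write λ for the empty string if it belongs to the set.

FIRST(F) = {λ, then}
FIRST(S) = {λ, bool, then, true}  (via F F then, L C)
FIRST(C) = {bool, then, true}  (via S true bool L)
FIRST(L) = {λ, bool, then, true}  (via C then, C F true bool)
FIRST(S C): take FIRST of each symbol in turn, carrying on past any symbol whose FIRST contains λ; result {bool, then, true}.

{bool, then, true}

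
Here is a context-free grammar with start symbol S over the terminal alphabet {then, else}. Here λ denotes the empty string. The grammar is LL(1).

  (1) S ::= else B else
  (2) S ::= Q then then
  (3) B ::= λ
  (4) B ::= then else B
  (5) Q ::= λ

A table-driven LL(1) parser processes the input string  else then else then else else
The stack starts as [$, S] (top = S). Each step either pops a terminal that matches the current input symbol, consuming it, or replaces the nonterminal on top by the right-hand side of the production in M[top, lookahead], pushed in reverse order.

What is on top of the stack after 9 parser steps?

     Stack               Input                            Action
  1  $ S                 else then else then else else $  expand S ::= else B else
  2  $ else B else       else then else then else else $  match else
  3  $ else B            then else then else else $       expand B ::= then else B
  4  $ else B else then  then else then else else $       match then
  5  $ else B else       else then else else $            match else
  6  $ else B            then else else $                 expand B ::= then else B
  7  $ else B else then  then else else $                 match then
  8  $ else B else       else else $                      match else
  9  $ else B            else $                           expand B ::= λ
Stack after step 9: $ else (top = else).

else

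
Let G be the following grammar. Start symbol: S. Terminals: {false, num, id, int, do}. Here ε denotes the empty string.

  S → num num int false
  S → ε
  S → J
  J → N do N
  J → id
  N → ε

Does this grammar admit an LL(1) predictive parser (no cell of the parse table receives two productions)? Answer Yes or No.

FIRST(S) = {ε, do, id, num}
FIRST(J) = {do, id}
FIRST(N) = {ε}
FOLLOW(S) = {$}
FOLLOW(J) = {$}
FOLLOW(N) = {$, do}
Each cell of M receives at most one production.

Yes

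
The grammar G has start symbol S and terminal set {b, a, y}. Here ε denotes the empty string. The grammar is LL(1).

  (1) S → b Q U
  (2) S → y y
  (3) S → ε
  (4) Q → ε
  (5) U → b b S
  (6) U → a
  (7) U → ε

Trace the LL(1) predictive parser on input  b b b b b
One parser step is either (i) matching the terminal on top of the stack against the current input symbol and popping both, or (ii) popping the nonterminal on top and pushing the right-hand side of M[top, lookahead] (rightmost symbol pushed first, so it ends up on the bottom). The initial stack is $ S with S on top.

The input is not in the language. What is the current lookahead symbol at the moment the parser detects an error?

      Stack    Input        Action
   1  $ S      b b b b b $  expand S → b Q U
   2  $ U Q b  b b b b b $  match b
   3  $ U Q    b b b b $    expand Q → ε
   4  $ U      b b b b $    expand U → b b S
   5  $ S b b  b b b b $    match b
   6  $ S b    b b b $      match b
   7  $ S      b b $        expand S → b Q U
   8  $ U Q b  b b $        match b
   9  $ U Q    b $          expand Q → ε
  10  $ U      b $          expand U → b b S
  11  $ S b b  b $          match b
  12  $ S b    $            error: top is terminal b but lookahead is $

$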